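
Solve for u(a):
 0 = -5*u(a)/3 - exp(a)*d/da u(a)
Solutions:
 u(a) = C1*exp(5*exp(-a)/3)


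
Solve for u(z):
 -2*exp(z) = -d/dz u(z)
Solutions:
 u(z) = C1 + 2*exp(z)


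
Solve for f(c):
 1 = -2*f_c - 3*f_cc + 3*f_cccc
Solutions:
 f(c) = C1 + C2*exp(-3^(1/3)*c*(3^(1/3)/(sqrt(6) + 3)^(1/3) + (sqrt(6) + 3)^(1/3))/6)*sin(3^(1/6)*c*(-3^(2/3)*(sqrt(6) + 3)^(1/3) + 3/(sqrt(6) + 3)^(1/3))/6) + C3*exp(-3^(1/3)*c*(3^(1/3)/(sqrt(6) + 3)^(1/3) + (sqrt(6) + 3)^(1/3))/6)*cos(3^(1/6)*c*(-3^(2/3)*(sqrt(6) + 3)^(1/3) + 3/(sqrt(6) + 3)^(1/3))/6) + C4*exp(3^(1/3)*c*(3^(1/3)/(sqrt(6) + 3)^(1/3) + (sqrt(6) + 3)^(1/3))/3) - c/2


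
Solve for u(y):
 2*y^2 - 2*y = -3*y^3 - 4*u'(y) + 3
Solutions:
 u(y) = C1 - 3*y^4/16 - y^3/6 + y^2/4 + 3*y/4


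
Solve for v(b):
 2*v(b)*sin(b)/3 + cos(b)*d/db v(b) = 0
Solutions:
 v(b) = C1*cos(b)^(2/3)


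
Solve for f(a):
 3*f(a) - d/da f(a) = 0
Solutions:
 f(a) = C1*exp(3*a)


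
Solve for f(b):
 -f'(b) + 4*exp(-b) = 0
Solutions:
 f(b) = C1 - 4*exp(-b)


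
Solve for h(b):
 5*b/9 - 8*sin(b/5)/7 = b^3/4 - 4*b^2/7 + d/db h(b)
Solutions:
 h(b) = C1 - b^4/16 + 4*b^3/21 + 5*b^2/18 + 40*cos(b/5)/7


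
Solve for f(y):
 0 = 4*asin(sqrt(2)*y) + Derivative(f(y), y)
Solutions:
 f(y) = C1 - 4*y*asin(sqrt(2)*y) - 2*sqrt(2)*sqrt(1 - 2*y^2)


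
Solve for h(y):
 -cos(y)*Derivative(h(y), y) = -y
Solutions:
 h(y) = C1 + Integral(y/cos(y), y)


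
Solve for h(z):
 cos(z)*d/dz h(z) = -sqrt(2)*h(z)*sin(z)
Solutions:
 h(z) = C1*cos(z)^(sqrt(2))


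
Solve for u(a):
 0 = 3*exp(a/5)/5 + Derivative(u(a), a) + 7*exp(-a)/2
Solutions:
 u(a) = C1 - 3*exp(a/5) + 7*exp(-a)/2


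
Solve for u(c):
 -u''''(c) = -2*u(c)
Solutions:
 u(c) = C1*exp(-2^(1/4)*c) + C2*exp(2^(1/4)*c) + C3*sin(2^(1/4)*c) + C4*cos(2^(1/4)*c)


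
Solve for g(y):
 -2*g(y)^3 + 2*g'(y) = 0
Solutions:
 g(y) = -sqrt(2)*sqrt(-1/(C1 + y))/2
 g(y) = sqrt(2)*sqrt(-1/(C1 + y))/2


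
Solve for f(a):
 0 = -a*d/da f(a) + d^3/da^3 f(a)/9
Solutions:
 f(a) = C1 + Integral(C2*airyai(3^(2/3)*a) + C3*airybi(3^(2/3)*a), a)


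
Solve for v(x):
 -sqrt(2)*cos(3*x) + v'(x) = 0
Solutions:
 v(x) = C1 + sqrt(2)*sin(3*x)/3


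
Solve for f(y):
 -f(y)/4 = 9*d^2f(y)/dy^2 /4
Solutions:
 f(y) = C1*sin(y/3) + C2*cos(y/3)


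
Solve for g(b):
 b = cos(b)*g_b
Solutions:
 g(b) = C1 + Integral(b/cos(b), b)


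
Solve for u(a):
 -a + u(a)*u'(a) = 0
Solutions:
 u(a) = -sqrt(C1 + a^2)
 u(a) = sqrt(C1 + a^2)


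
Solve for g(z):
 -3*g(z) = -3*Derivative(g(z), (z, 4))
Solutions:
 g(z) = C1*exp(-z) + C2*exp(z) + C3*sin(z) + C4*cos(z)


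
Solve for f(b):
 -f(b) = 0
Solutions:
 f(b) = 0


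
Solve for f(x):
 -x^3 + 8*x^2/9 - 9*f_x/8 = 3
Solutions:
 f(x) = C1 - 2*x^4/9 + 64*x^3/243 - 8*x/3


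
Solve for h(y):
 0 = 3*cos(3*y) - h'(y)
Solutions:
 h(y) = C1 + sin(3*y)


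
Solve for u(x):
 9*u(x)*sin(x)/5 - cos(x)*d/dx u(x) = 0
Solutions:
 u(x) = C1/cos(x)^(9/5)


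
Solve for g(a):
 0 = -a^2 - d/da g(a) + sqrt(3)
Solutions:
 g(a) = C1 - a^3/3 + sqrt(3)*a


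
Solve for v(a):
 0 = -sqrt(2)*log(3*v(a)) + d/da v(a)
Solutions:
 -sqrt(2)*Integral(1/(log(_y) + log(3)), (_y, v(a)))/2 = C1 - a


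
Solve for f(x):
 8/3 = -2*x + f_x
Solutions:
 f(x) = C1 + x^2 + 8*x/3


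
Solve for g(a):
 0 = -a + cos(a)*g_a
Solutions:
 g(a) = C1 + Integral(a/cos(a), a)


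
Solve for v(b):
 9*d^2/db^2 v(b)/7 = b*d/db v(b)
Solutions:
 v(b) = C1 + C2*erfi(sqrt(14)*b/6)


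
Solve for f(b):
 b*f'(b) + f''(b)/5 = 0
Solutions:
 f(b) = C1 + C2*erf(sqrt(10)*b/2)


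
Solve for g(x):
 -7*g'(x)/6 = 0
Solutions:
 g(x) = C1


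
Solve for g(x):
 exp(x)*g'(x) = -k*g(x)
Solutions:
 g(x) = C1*exp(k*exp(-x))


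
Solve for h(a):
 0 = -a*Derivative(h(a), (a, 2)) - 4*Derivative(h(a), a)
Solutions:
 h(a) = C1 + C2/a^3


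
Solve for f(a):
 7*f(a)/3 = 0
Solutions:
 f(a) = 0


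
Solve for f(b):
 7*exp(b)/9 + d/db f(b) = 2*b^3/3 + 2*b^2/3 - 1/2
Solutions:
 f(b) = C1 + b^4/6 + 2*b^3/9 - b/2 - 7*exp(b)/9


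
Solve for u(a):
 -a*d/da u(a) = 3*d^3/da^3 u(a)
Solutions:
 u(a) = C1 + Integral(C2*airyai(-3^(2/3)*a/3) + C3*airybi(-3^(2/3)*a/3), a)


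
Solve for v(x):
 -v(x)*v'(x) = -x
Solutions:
 v(x) = -sqrt(C1 + x^2)
 v(x) = sqrt(C1 + x^2)


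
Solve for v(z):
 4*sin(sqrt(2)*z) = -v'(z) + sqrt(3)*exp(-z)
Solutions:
 v(z) = C1 + 2*sqrt(2)*cos(sqrt(2)*z) - sqrt(3)*exp(-z)


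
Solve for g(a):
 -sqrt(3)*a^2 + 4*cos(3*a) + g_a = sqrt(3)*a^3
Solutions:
 g(a) = C1 + sqrt(3)*a^4/4 + sqrt(3)*a^3/3 - 4*sin(3*a)/3


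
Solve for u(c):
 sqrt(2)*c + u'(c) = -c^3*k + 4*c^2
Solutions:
 u(c) = C1 - c^4*k/4 + 4*c^3/3 - sqrt(2)*c^2/2


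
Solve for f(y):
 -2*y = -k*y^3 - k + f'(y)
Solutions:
 f(y) = C1 + k*y^4/4 + k*y - y^2


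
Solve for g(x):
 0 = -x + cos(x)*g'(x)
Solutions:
 g(x) = C1 + Integral(x/cos(x), x)


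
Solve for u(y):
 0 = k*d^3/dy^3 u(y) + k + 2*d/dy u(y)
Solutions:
 u(y) = C1 + C2*exp(-sqrt(2)*y*sqrt(-1/k)) + C3*exp(sqrt(2)*y*sqrt(-1/k)) - k*y/2


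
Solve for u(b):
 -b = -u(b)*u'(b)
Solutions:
 u(b) = -sqrt(C1 + b^2)
 u(b) = sqrt(C1 + b^2)


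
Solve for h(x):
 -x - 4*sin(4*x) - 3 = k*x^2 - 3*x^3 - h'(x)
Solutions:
 h(x) = C1 + k*x^3/3 - 3*x^4/4 + x^2/2 + 3*x - cos(4*x)


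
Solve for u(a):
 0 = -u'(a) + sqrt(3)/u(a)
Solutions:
 u(a) = -sqrt(C1 + 2*sqrt(3)*a)
 u(a) = sqrt(C1 + 2*sqrt(3)*a)


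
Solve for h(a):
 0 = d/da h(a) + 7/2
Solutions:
 h(a) = C1 - 7*a/2


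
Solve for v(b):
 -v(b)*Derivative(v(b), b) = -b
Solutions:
 v(b) = -sqrt(C1 + b^2)
 v(b) = sqrt(C1 + b^2)


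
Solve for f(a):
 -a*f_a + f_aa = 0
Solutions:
 f(a) = C1 + C2*erfi(sqrt(2)*a/2)


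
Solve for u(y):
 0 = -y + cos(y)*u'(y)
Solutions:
 u(y) = C1 + Integral(y/cos(y), y)


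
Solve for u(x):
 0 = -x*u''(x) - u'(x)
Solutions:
 u(x) = C1 + C2*log(x)


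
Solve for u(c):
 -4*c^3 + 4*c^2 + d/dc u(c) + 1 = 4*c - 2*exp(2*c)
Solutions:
 u(c) = C1 + c^4 - 4*c^3/3 + 2*c^2 - c - exp(2*c)


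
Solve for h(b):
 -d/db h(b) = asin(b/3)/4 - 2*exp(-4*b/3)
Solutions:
 h(b) = C1 - b*asin(b/3)/4 - sqrt(9 - b^2)/4 - 3*exp(-4*b/3)/2


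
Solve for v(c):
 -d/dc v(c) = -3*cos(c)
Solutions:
 v(c) = C1 + 3*sin(c)


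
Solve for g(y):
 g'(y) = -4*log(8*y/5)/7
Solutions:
 g(y) = C1 - 4*y*log(y)/7 - 12*y*log(2)/7 + 4*y/7 + 4*y*log(5)/7


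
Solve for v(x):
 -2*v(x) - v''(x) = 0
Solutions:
 v(x) = C1*sin(sqrt(2)*x) + C2*cos(sqrt(2)*x)


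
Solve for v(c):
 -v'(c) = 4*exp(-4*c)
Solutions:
 v(c) = C1 + exp(-4*c)


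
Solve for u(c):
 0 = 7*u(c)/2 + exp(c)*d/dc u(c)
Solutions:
 u(c) = C1*exp(7*exp(-c)/2)


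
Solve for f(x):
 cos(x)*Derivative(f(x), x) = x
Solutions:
 f(x) = C1 + Integral(x/cos(x), x)


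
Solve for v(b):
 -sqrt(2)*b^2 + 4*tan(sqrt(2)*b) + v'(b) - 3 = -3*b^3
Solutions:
 v(b) = C1 - 3*b^4/4 + sqrt(2)*b^3/3 + 3*b + 2*sqrt(2)*log(cos(sqrt(2)*b))


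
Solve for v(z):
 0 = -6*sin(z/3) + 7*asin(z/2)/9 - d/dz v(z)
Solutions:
 v(z) = C1 + 7*z*asin(z/2)/9 + 7*sqrt(4 - z^2)/9 + 18*cos(z/3)


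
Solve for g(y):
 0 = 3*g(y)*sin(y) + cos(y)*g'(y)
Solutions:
 g(y) = C1*cos(y)^3


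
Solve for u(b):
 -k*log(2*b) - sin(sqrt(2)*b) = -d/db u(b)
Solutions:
 u(b) = C1 + b*k*(log(b) - 1) + b*k*log(2) - sqrt(2)*cos(sqrt(2)*b)/2


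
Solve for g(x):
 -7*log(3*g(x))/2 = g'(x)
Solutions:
 2*Integral(1/(log(_y) + log(3)), (_y, g(x)))/7 = C1 - x


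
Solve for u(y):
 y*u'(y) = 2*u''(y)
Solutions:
 u(y) = C1 + C2*erfi(y/2)


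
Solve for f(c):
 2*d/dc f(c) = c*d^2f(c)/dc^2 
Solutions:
 f(c) = C1 + C2*c^3


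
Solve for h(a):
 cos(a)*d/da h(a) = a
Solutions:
 h(a) = C1 + Integral(a/cos(a), a)


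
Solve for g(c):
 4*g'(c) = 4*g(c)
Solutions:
 g(c) = C1*exp(c)


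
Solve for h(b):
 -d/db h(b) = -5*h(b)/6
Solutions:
 h(b) = C1*exp(5*b/6)


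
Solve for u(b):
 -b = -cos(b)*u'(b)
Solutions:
 u(b) = C1 + Integral(b/cos(b), b)


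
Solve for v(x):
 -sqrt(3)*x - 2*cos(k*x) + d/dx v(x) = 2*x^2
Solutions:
 v(x) = C1 + 2*x^3/3 + sqrt(3)*x^2/2 + 2*sin(k*x)/k


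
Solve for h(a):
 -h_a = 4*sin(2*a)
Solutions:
 h(a) = C1 + 2*cos(2*a)


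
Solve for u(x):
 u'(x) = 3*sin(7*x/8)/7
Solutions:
 u(x) = C1 - 24*cos(7*x/8)/49


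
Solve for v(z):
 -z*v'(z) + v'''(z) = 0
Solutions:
 v(z) = C1 + Integral(C2*airyai(z) + C3*airybi(z), z)


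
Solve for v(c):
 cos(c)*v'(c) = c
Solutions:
 v(c) = C1 + Integral(c/cos(c), c)


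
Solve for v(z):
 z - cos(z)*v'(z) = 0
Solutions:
 v(z) = C1 + Integral(z/cos(z), z)


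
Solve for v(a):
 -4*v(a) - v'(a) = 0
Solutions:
 v(a) = C1*exp(-4*a)


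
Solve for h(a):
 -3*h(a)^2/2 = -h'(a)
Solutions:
 h(a) = -2/(C1 + 3*a)


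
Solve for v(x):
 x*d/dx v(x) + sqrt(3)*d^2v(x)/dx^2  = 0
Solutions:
 v(x) = C1 + C2*erf(sqrt(2)*3^(3/4)*x/6)


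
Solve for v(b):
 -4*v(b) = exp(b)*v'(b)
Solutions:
 v(b) = C1*exp(4*exp(-b))


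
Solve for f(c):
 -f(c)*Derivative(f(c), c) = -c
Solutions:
 f(c) = -sqrt(C1 + c^2)
 f(c) = sqrt(C1 + c^2)


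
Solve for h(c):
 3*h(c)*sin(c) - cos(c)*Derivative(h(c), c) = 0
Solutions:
 h(c) = C1/cos(c)^3


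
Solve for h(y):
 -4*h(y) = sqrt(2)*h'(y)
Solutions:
 h(y) = C1*exp(-2*sqrt(2)*y)


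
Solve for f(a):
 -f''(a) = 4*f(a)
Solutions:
 f(a) = C1*sin(2*a) + C2*cos(2*a)


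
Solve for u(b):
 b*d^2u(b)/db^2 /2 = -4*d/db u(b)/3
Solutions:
 u(b) = C1 + C2/b^(5/3)


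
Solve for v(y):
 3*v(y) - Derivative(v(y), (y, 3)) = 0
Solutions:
 v(y) = C3*exp(3^(1/3)*y) + (C1*sin(3^(5/6)*y/2) + C2*cos(3^(5/6)*y/2))*exp(-3^(1/3)*y/2)


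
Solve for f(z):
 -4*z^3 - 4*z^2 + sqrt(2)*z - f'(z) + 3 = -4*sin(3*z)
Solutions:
 f(z) = C1 - z^4 - 4*z^3/3 + sqrt(2)*z^2/2 + 3*z - 4*cos(3*z)/3


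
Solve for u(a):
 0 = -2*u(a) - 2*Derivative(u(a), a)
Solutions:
 u(a) = C1*exp(-a)


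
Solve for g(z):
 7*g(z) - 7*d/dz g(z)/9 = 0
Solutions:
 g(z) = C1*exp(9*z)


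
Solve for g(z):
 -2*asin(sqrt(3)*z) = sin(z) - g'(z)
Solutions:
 g(z) = C1 + 2*z*asin(sqrt(3)*z) + 2*sqrt(3)*sqrt(1 - 3*z^2)/3 - cos(z)


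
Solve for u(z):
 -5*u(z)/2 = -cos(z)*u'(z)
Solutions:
 u(z) = C1*(sin(z) + 1)^(5/4)/(sin(z) - 1)^(5/4)


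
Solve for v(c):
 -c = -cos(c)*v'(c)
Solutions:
 v(c) = C1 + Integral(c/cos(c), c)


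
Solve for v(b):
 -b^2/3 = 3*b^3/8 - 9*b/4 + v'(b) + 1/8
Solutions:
 v(b) = C1 - 3*b^4/32 - b^3/9 + 9*b^2/8 - b/8


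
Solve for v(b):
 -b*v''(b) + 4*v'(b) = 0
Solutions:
 v(b) = C1 + C2*b^5


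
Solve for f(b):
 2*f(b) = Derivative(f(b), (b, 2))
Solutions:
 f(b) = C1*exp(-sqrt(2)*b) + C2*exp(sqrt(2)*b)


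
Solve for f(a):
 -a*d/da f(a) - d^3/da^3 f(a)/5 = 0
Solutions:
 f(a) = C1 + Integral(C2*airyai(-5^(1/3)*a) + C3*airybi(-5^(1/3)*a), a)


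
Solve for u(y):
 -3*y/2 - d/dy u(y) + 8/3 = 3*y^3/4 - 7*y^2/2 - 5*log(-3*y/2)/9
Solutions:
 u(y) = C1 - 3*y^4/16 + 7*y^3/6 - 3*y^2/4 + 5*y*log(-y)/9 + y*(-5*log(2) + 5*log(3) + 19)/9


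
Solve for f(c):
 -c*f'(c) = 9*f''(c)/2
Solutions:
 f(c) = C1 + C2*erf(c/3)


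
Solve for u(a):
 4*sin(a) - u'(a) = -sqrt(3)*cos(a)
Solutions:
 u(a) = C1 + sqrt(3)*sin(a) - 4*cos(a)


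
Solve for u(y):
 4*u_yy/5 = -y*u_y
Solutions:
 u(y) = C1 + C2*erf(sqrt(10)*y/4)


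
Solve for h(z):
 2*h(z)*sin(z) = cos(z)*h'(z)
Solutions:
 h(z) = C1/cos(z)^2


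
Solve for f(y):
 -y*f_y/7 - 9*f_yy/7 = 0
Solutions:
 f(y) = C1 + C2*erf(sqrt(2)*y/6)


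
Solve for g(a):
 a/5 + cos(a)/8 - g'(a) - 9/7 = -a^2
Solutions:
 g(a) = C1 + a^3/3 + a^2/10 - 9*a/7 + sin(a)/8


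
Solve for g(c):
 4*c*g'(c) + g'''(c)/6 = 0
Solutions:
 g(c) = C1 + Integral(C2*airyai(-2*3^(1/3)*c) + C3*airybi(-2*3^(1/3)*c), c)


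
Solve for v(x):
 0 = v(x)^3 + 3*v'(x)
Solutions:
 v(x) = -sqrt(6)*sqrt(-1/(C1 - x))/2
 v(x) = sqrt(6)*sqrt(-1/(C1 - x))/2


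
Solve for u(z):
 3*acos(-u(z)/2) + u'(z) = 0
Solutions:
 Integral(1/acos(-_y/2), (_y, u(z))) = C1 - 3*z


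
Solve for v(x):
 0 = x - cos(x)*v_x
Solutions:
 v(x) = C1 + Integral(x/cos(x), x)


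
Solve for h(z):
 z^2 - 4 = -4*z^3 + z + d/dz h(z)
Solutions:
 h(z) = C1 + z^4 + z^3/3 - z^2/2 - 4*z


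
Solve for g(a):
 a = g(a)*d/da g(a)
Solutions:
 g(a) = -sqrt(C1 + a^2)
 g(a) = sqrt(C1 + a^2)


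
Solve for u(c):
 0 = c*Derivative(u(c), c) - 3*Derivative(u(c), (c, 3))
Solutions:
 u(c) = C1 + Integral(C2*airyai(3^(2/3)*c/3) + C3*airybi(3^(2/3)*c/3), c)


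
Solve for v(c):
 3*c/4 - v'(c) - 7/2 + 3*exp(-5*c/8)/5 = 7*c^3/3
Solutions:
 v(c) = C1 - 7*c^4/12 + 3*c^2/8 - 7*c/2 - 24*exp(-5*c/8)/25


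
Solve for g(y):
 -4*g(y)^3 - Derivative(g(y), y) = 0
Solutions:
 g(y) = -sqrt(2)*sqrt(-1/(C1 - 4*y))/2
 g(y) = sqrt(2)*sqrt(-1/(C1 - 4*y))/2


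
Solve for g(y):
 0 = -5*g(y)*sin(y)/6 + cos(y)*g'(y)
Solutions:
 g(y) = C1/cos(y)^(5/6)


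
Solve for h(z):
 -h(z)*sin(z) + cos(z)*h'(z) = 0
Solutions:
 h(z) = C1/cos(z)


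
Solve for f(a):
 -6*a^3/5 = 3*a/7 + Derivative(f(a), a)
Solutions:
 f(a) = C1 - 3*a^4/10 - 3*a^2/14


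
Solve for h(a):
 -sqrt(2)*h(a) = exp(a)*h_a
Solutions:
 h(a) = C1*exp(sqrt(2)*exp(-a))


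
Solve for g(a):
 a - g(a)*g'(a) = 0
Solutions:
 g(a) = -sqrt(C1 + a^2)
 g(a) = sqrt(C1 + a^2)


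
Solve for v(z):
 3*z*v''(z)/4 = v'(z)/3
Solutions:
 v(z) = C1 + C2*z^(13/9)


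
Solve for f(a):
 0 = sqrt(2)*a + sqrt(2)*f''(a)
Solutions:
 f(a) = C1 + C2*a - a^3/6


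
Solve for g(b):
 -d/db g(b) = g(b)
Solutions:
 g(b) = C1*exp(-b)


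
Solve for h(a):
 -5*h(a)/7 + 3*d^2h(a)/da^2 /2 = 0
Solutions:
 h(a) = C1*exp(-sqrt(210)*a/21) + C2*exp(sqrt(210)*a/21)


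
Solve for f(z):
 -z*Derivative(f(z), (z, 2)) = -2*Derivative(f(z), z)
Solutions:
 f(z) = C1 + C2*z^3


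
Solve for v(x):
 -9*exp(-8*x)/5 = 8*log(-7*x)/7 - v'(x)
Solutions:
 v(x) = C1 + 8*x*log(-x)/7 + 8*x*(-1 + log(7))/7 - 9*exp(-8*x)/40


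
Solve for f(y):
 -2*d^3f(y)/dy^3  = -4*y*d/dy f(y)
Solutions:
 f(y) = C1 + Integral(C2*airyai(2^(1/3)*y) + C3*airybi(2^(1/3)*y), y)


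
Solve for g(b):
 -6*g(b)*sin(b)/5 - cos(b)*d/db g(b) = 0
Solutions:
 g(b) = C1*cos(b)^(6/5)


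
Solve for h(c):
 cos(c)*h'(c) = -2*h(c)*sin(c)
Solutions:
 h(c) = C1*cos(c)^2


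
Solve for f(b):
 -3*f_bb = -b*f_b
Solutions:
 f(b) = C1 + C2*erfi(sqrt(6)*b/6)


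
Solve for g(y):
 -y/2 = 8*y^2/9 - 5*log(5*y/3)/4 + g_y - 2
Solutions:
 g(y) = C1 - 8*y^3/27 - y^2/4 + 5*y*log(y)/4 - 5*y*log(3)/4 + 3*y/4 + 5*y*log(5)/4


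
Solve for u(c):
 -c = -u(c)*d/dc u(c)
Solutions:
 u(c) = -sqrt(C1 + c^2)
 u(c) = sqrt(C1 + c^2)


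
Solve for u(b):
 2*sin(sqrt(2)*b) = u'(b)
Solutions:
 u(b) = C1 - sqrt(2)*cos(sqrt(2)*b)


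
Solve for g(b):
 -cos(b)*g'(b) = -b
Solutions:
 g(b) = C1 + Integral(b/cos(b), b)


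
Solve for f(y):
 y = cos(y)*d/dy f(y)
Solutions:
 f(y) = C1 + Integral(y/cos(y), y)


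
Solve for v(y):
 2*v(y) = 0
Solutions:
 v(y) = 0


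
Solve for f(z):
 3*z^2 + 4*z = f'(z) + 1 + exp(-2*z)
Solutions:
 f(z) = C1 + z^3 + 2*z^2 - z + exp(-2*z)/2


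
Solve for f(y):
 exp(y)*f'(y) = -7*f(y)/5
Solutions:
 f(y) = C1*exp(7*exp(-y)/5)


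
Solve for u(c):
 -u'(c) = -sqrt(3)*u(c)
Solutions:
 u(c) = C1*exp(sqrt(3)*c)


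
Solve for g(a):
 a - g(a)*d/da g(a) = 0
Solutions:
 g(a) = -sqrt(C1 + a^2)
 g(a) = sqrt(C1 + a^2)


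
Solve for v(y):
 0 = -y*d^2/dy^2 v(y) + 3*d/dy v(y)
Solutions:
 v(y) = C1 + C2*y^4


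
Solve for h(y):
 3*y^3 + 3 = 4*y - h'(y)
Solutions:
 h(y) = C1 - 3*y^4/4 + 2*y^2 - 3*y


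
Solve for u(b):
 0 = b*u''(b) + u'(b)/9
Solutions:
 u(b) = C1 + C2*b^(8/9)


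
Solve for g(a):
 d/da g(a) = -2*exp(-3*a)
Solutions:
 g(a) = C1 + 2*exp(-3*a)/3


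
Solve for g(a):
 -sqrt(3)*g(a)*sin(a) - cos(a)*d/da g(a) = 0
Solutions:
 g(a) = C1*cos(a)^(sqrt(3))


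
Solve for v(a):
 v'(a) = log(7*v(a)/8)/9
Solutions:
 9*Integral(1/(-log(_y) - log(7) + 3*log(2)), (_y, v(a))) = C1 - a


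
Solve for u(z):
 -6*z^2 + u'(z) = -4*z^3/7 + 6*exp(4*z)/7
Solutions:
 u(z) = C1 - z^4/7 + 2*z^3 + 3*exp(4*z)/14


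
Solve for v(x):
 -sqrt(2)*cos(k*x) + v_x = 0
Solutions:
 v(x) = C1 + sqrt(2)*sin(k*x)/k


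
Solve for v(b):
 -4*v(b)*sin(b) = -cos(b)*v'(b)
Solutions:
 v(b) = C1/cos(b)^4


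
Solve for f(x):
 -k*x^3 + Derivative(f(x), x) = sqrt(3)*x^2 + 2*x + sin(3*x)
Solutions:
 f(x) = C1 + k*x^4/4 + sqrt(3)*x^3/3 + x^2 - cos(3*x)/3


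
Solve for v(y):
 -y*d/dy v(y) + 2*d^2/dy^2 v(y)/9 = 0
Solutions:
 v(y) = C1 + C2*erfi(3*y/2)


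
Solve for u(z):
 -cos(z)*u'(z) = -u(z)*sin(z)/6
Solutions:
 u(z) = C1/cos(z)^(1/6)


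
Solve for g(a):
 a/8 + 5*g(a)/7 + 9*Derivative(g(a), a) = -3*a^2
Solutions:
 g(a) = C1*exp(-5*a/63) - 21*a^2/5 + 21133*a/200 - 1331379/1000


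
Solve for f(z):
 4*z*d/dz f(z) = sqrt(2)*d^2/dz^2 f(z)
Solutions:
 f(z) = C1 + C2*erfi(2^(1/4)*z)


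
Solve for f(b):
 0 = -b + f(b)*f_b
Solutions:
 f(b) = -sqrt(C1 + b^2)
 f(b) = sqrt(C1 + b^2)


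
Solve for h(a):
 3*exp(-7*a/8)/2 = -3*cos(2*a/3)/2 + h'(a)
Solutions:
 h(a) = C1 + 9*sin(2*a/3)/4 - 12*exp(-7*a/8)/7


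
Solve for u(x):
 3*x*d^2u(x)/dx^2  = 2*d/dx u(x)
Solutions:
 u(x) = C1 + C2*x^(5/3)


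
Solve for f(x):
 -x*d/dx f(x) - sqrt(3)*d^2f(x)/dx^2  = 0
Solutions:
 f(x) = C1 + C2*erf(sqrt(2)*3^(3/4)*x/6)


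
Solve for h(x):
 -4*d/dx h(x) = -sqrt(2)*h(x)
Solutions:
 h(x) = C1*exp(sqrt(2)*x/4)


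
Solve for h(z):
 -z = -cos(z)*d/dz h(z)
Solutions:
 h(z) = C1 + Integral(z/cos(z), z)


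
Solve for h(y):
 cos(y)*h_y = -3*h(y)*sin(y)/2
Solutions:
 h(y) = C1*cos(y)^(3/2)


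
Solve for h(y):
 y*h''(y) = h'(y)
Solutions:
 h(y) = C1 + C2*y^2


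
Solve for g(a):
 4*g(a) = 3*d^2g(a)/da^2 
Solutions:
 g(a) = C1*exp(-2*sqrt(3)*a/3) + C2*exp(2*sqrt(3)*a/3)


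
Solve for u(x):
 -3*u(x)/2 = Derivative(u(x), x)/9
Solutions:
 u(x) = C1*exp(-27*x/2)


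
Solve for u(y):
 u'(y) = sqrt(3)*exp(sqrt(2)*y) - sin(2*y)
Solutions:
 u(y) = C1 + sqrt(6)*exp(sqrt(2)*y)/2 + cos(2*y)/2


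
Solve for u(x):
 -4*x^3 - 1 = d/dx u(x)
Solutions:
 u(x) = C1 - x^4 - x


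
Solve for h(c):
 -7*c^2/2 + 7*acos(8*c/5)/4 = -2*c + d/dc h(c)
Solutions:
 h(c) = C1 - 7*c^3/6 + c^2 + 7*c*acos(8*c/5)/4 - 7*sqrt(25 - 64*c^2)/32


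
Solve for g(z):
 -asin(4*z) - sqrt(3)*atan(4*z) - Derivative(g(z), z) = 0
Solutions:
 g(z) = C1 - z*asin(4*z) - sqrt(1 - 16*z^2)/4 - sqrt(3)*(z*atan(4*z) - log(16*z^2 + 1)/8)


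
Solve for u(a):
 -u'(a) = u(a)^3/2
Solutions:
 u(a) = -sqrt(-1/(C1 - a))
 u(a) = sqrt(-1/(C1 - a))


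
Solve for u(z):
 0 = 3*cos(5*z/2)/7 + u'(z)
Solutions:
 u(z) = C1 - 6*sin(5*z/2)/35


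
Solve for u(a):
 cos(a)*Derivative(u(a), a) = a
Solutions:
 u(a) = C1 + Integral(a/cos(a), a)


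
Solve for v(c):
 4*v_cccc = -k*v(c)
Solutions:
 v(c) = C1*exp(-sqrt(2)*c*(-k)^(1/4)/2) + C2*exp(sqrt(2)*c*(-k)^(1/4)/2) + C3*exp(-sqrt(2)*I*c*(-k)^(1/4)/2) + C4*exp(sqrt(2)*I*c*(-k)^(1/4)/2)


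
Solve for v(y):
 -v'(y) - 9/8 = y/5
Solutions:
 v(y) = C1 - y^2/10 - 9*y/8


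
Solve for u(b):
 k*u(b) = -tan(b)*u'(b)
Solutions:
 u(b) = C1*exp(-k*log(sin(b)))


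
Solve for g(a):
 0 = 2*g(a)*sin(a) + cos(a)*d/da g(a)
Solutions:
 g(a) = C1*cos(a)^2


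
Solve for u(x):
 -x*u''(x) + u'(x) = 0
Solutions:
 u(x) = C1 + C2*x^2


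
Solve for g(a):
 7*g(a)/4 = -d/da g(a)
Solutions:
 g(a) = C1*exp(-7*a/4)


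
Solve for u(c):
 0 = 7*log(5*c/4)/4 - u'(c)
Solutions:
 u(c) = C1 + 7*c*log(c)/4 - 7*c*log(2)/2 - 7*c/4 + 7*c*log(5)/4


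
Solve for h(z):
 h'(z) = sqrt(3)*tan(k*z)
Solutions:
 h(z) = C1 + sqrt(3)*Piecewise((-log(cos(k*z))/k, Ne(k, 0)), (0, True))


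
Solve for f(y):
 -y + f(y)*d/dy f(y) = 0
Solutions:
 f(y) = -sqrt(C1 + y^2)
 f(y) = sqrt(C1 + y^2)


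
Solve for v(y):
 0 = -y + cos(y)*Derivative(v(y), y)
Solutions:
 v(y) = C1 + Integral(y/cos(y), y)


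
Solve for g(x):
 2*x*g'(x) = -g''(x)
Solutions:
 g(x) = C1 + C2*erf(x)


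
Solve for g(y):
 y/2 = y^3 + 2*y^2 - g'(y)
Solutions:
 g(y) = C1 + y^4/4 + 2*y^3/3 - y^2/4


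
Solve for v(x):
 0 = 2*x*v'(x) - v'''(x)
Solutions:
 v(x) = C1 + Integral(C2*airyai(2^(1/3)*x) + C3*airybi(2^(1/3)*x), x)


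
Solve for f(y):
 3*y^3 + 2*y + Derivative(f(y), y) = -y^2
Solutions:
 f(y) = C1 - 3*y^4/4 - y^3/3 - y^2


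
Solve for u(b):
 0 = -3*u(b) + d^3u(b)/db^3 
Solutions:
 u(b) = C3*exp(3^(1/3)*b) + (C1*sin(3^(5/6)*b/2) + C2*cos(3^(5/6)*b/2))*exp(-3^(1/3)*b/2)


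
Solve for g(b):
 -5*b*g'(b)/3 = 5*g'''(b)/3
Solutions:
 g(b) = C1 + Integral(C2*airyai(-b) + C3*airybi(-b), b)


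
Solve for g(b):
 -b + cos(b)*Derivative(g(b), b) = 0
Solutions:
 g(b) = C1 + Integral(b/cos(b), b)


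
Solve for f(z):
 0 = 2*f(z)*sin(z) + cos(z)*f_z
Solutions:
 f(z) = C1*cos(z)^2


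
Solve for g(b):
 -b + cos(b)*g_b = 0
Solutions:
 g(b) = C1 + Integral(b/cos(b), b)


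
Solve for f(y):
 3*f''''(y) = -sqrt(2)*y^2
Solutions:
 f(y) = C1 + C2*y + C3*y^2 + C4*y^3 - sqrt(2)*y^6/1080


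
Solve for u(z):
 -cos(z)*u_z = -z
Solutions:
 u(z) = C1 + Integral(z/cos(z), z)


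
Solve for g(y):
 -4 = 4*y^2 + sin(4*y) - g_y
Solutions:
 g(y) = C1 + 4*y^3/3 + 4*y - cos(4*y)/4


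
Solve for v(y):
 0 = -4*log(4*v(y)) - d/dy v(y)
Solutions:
 Integral(1/(log(_y) + 2*log(2)), (_y, v(y)))/4 = C1 - y


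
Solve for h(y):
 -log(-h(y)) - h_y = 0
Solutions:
 -li(-h(y)) = C1 - y


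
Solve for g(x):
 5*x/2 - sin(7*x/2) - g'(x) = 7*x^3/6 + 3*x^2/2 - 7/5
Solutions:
 g(x) = C1 - 7*x^4/24 - x^3/2 + 5*x^2/4 + 7*x/5 + 2*cos(7*x/2)/7


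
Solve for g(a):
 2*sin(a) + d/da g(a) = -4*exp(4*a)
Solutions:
 g(a) = C1 - exp(4*a) + 2*cos(a)


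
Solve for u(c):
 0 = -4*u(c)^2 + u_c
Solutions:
 u(c) = -1/(C1 + 4*c)


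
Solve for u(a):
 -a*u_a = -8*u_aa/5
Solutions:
 u(a) = C1 + C2*erfi(sqrt(5)*a/4)


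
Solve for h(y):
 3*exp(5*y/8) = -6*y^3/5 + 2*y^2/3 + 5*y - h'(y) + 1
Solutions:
 h(y) = C1 - 3*y^4/10 + 2*y^3/9 + 5*y^2/2 + y - 24*exp(5*y/8)/5


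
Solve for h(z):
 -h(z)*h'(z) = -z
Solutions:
 h(z) = -sqrt(C1 + z^2)
 h(z) = sqrt(C1 + z^2)


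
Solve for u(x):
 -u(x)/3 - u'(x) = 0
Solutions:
 u(x) = C1*exp(-x/3)


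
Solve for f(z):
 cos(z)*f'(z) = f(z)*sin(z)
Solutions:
 f(z) = C1/cos(z)


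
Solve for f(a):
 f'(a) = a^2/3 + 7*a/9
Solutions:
 f(a) = C1 + a^3/9 + 7*a^2/18


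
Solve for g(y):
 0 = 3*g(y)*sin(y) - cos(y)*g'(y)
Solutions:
 g(y) = C1/cos(y)^3


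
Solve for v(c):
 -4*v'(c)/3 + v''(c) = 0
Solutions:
 v(c) = C1 + C2*exp(4*c/3)


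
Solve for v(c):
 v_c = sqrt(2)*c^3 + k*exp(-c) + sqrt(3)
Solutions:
 v(c) = C1 + sqrt(2)*c^4/4 + sqrt(3)*c - k*exp(-c)


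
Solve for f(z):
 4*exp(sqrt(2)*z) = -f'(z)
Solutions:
 f(z) = C1 - 2*sqrt(2)*exp(sqrt(2)*z)


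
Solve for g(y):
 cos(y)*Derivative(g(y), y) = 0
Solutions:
 g(y) = C1


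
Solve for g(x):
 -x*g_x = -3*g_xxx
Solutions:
 g(x) = C1 + Integral(C2*airyai(3^(2/3)*x/3) + C3*airybi(3^(2/3)*x/3), x)


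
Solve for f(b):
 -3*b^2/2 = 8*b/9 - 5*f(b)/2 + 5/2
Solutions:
 f(b) = 3*b^2/5 + 16*b/45 + 1


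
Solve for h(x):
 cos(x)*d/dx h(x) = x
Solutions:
 h(x) = C1 + Integral(x/cos(x), x)


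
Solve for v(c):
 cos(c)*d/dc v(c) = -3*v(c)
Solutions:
 v(c) = C1*(sin(c) - 1)^(3/2)/(sin(c) + 1)^(3/2)


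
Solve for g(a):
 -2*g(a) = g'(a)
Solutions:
 g(a) = C1*exp(-2*a)


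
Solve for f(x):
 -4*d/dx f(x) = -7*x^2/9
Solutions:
 f(x) = C1 + 7*x^3/108


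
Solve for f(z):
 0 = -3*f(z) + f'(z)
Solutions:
 f(z) = C1*exp(3*z)


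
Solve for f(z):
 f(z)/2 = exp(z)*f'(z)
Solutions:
 f(z) = C1*exp(-exp(-z)/2)


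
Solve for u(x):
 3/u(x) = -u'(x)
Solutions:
 u(x) = -sqrt(C1 - 6*x)
 u(x) = sqrt(C1 - 6*x)


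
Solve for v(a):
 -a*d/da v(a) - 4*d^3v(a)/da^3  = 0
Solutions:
 v(a) = C1 + Integral(C2*airyai(-2^(1/3)*a/2) + C3*airybi(-2^(1/3)*a/2), a)


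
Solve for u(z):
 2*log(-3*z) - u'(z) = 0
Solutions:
 u(z) = C1 + 2*z*log(-z) + 2*z*(-1 + log(3))


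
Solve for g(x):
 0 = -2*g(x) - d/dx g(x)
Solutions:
 g(x) = C1*exp(-2*x)


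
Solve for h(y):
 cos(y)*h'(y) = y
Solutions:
 h(y) = C1 + Integral(y/cos(y), y)


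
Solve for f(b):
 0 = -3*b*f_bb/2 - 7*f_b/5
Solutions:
 f(b) = C1 + C2*b^(1/15)


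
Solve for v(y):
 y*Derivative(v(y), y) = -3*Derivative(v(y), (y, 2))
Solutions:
 v(y) = C1 + C2*erf(sqrt(6)*y/6)


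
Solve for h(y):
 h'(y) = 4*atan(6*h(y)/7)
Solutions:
 Integral(1/atan(6*_y/7), (_y, h(y))) = C1 + 4*y


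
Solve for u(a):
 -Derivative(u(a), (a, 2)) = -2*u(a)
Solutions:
 u(a) = C1*exp(-sqrt(2)*a) + C2*exp(sqrt(2)*a)


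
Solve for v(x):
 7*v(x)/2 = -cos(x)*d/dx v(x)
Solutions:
 v(x) = C1*(sin(x) - 1)^(7/4)/(sin(x) + 1)^(7/4)


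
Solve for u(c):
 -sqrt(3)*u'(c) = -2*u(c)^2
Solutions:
 u(c) = -3/(C1 + 2*sqrt(3)*c)


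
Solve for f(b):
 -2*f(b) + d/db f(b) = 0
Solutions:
 f(b) = C1*exp(2*b)


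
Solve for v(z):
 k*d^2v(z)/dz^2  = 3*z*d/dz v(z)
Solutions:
 v(z) = C1 + C2*erf(sqrt(6)*z*sqrt(-1/k)/2)/sqrt(-1/k)


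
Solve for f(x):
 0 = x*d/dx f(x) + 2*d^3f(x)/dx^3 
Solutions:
 f(x) = C1 + Integral(C2*airyai(-2^(2/3)*x/2) + C3*airybi(-2^(2/3)*x/2), x)


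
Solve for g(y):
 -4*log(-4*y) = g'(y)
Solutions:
 g(y) = C1 - 4*y*log(-y) + 4*y*(1 - 2*log(2))


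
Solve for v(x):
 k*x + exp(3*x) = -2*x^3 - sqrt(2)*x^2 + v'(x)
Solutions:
 v(x) = C1 + k*x^2/2 + x^4/2 + sqrt(2)*x^3/3 + exp(3*x)/3


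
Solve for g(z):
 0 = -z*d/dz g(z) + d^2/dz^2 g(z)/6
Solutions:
 g(z) = C1 + C2*erfi(sqrt(3)*z)


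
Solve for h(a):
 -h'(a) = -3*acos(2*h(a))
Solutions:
 Integral(1/acos(2*_y), (_y, h(a))) = C1 + 3*a


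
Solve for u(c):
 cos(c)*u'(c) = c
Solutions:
 u(c) = C1 + Integral(c/cos(c), c)


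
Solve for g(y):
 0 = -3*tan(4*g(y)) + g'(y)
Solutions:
 g(y) = -asin(C1*exp(12*y))/4 + pi/4
 g(y) = asin(C1*exp(12*y))/4


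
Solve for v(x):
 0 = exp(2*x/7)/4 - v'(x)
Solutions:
 v(x) = C1 + 7*exp(2*x/7)/8


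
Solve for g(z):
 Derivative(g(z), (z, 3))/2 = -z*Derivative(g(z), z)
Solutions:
 g(z) = C1 + Integral(C2*airyai(-2^(1/3)*z) + C3*airybi(-2^(1/3)*z), z)


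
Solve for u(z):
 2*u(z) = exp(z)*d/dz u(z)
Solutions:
 u(z) = C1*exp(-2*exp(-z))


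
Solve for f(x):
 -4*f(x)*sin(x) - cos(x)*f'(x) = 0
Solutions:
 f(x) = C1*cos(x)^4


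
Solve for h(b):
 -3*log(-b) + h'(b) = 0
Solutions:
 h(b) = C1 + 3*b*log(-b) - 3*b


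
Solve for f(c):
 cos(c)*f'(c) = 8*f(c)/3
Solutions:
 f(c) = C1*(sin(c) + 1)^(4/3)/(sin(c) - 1)^(4/3)


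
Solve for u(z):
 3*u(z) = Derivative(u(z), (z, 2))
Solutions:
 u(z) = C1*exp(-sqrt(3)*z) + C2*exp(sqrt(3)*z)


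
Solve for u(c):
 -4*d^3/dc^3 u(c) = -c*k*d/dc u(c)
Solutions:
 u(c) = C1 + Integral(C2*airyai(2^(1/3)*c*k^(1/3)/2) + C3*airybi(2^(1/3)*c*k^(1/3)/2), c)


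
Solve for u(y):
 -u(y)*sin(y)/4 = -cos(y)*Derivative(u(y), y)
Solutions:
 u(y) = C1/cos(y)^(1/4)


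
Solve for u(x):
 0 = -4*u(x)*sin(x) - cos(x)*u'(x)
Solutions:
 u(x) = C1*cos(x)^4


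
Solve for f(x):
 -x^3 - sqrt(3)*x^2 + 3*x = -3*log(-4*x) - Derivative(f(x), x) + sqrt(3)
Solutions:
 f(x) = C1 + x^4/4 + sqrt(3)*x^3/3 - 3*x^2/2 - 3*x*log(-x) + x*(-6*log(2) + sqrt(3) + 3)


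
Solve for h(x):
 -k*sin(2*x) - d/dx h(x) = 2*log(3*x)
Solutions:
 h(x) = C1 + k*cos(2*x)/2 - 2*x*log(x) - 2*x*log(3) + 2*x


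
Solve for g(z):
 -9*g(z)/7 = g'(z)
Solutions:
 g(z) = C1*exp(-9*z/7)


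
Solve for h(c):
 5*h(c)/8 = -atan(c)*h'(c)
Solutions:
 h(c) = C1*exp(-5*Integral(1/atan(c), c)/8)


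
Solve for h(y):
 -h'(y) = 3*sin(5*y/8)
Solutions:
 h(y) = C1 + 24*cos(5*y/8)/5


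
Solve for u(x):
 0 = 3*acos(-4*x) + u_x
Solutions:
 u(x) = C1 - 3*x*acos(-4*x) - 3*sqrt(1 - 16*x^2)/4


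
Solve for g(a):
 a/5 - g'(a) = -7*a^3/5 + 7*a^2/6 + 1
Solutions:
 g(a) = C1 + 7*a^4/20 - 7*a^3/18 + a^2/10 - a


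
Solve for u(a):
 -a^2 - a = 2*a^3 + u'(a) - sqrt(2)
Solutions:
 u(a) = C1 - a^4/2 - a^3/3 - a^2/2 + sqrt(2)*a


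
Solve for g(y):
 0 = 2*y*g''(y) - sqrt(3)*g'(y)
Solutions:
 g(y) = C1 + C2*y^(sqrt(3)/2 + 1)


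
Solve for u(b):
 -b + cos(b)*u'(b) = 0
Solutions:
 u(b) = C1 + Integral(b/cos(b), b)


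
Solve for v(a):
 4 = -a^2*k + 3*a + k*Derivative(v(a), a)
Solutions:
 v(a) = C1 + a^3/3 - 3*a^2/(2*k) + 4*a/k


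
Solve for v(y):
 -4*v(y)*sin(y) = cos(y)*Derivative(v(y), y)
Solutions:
 v(y) = C1*cos(y)^4


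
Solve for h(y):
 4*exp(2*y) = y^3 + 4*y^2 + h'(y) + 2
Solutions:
 h(y) = C1 - y^4/4 - 4*y^3/3 - 2*y + 2*exp(2*y)


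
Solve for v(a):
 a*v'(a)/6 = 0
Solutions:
 v(a) = C1


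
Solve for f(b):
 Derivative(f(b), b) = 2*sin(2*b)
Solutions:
 f(b) = C1 - cos(2*b)


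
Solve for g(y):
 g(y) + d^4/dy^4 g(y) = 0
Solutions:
 g(y) = (C1*sin(sqrt(2)*y/2) + C2*cos(sqrt(2)*y/2))*exp(-sqrt(2)*y/2) + (C3*sin(sqrt(2)*y/2) + C4*cos(sqrt(2)*y/2))*exp(sqrt(2)*y/2)


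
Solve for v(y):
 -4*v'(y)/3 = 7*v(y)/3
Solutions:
 v(y) = C1*exp(-7*y/4)


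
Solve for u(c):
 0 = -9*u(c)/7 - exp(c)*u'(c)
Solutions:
 u(c) = C1*exp(9*exp(-c)/7)


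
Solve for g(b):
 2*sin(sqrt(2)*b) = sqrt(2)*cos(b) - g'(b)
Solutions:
 g(b) = C1 + sqrt(2)*sin(b) + sqrt(2)*cos(sqrt(2)*b)


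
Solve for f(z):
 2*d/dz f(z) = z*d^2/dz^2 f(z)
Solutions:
 f(z) = C1 + C2*z^3


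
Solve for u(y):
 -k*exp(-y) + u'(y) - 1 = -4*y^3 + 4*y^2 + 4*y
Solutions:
 u(y) = C1 - k*exp(-y) - y^4 + 4*y^3/3 + 2*y^2 + y


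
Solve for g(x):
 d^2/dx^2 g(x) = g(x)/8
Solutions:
 g(x) = C1*exp(-sqrt(2)*x/4) + C2*exp(sqrt(2)*x/4)


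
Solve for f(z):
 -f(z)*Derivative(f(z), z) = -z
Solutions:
 f(z) = -sqrt(C1 + z^2)
 f(z) = sqrt(C1 + z^2)


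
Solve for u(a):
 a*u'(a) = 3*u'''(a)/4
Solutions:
 u(a) = C1 + Integral(C2*airyai(6^(2/3)*a/3) + C3*airybi(6^(2/3)*a/3), a)


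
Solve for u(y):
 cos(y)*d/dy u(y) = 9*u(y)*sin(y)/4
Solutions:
 u(y) = C1/cos(y)^(9/4)


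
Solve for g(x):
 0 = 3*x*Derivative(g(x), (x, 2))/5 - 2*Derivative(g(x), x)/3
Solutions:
 g(x) = C1 + C2*x^(19/9)


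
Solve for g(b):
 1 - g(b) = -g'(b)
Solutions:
 g(b) = C1*exp(b) + 1


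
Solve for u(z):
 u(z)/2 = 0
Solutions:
 u(z) = 0


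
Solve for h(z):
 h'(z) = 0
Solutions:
 h(z) = C1


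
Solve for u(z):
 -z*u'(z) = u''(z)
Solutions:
 u(z) = C1 + C2*erf(sqrt(2)*z/2)


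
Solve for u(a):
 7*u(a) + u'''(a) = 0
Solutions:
 u(a) = C3*exp(-7^(1/3)*a) + (C1*sin(sqrt(3)*7^(1/3)*a/2) + C2*cos(sqrt(3)*7^(1/3)*a/2))*exp(7^(1/3)*a/2)


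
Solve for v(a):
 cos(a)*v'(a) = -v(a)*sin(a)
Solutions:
 v(a) = C1*cos(a)


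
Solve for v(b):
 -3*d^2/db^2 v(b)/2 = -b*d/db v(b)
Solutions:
 v(b) = C1 + C2*erfi(sqrt(3)*b/3)


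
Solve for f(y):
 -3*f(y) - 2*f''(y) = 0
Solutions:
 f(y) = C1*sin(sqrt(6)*y/2) + C2*cos(sqrt(6)*y/2)


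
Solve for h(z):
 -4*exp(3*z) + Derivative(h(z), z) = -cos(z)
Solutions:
 h(z) = C1 + 4*exp(3*z)/3 - sin(z)


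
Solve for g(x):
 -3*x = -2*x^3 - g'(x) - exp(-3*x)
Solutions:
 g(x) = C1 - x^4/2 + 3*x^2/2 + exp(-3*x)/3


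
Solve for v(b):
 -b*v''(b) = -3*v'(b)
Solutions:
 v(b) = C1 + C2*b^4


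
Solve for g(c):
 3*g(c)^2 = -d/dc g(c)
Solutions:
 g(c) = 1/(C1 + 3*c)


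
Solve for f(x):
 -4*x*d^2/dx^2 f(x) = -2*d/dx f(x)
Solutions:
 f(x) = C1 + C2*x^(3/2)


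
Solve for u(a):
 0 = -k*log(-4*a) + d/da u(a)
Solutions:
 u(a) = C1 + a*k*log(-a) + a*k*(-1 + 2*log(2))


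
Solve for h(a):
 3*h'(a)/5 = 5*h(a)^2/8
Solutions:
 h(a) = -24/(C1 + 25*a)


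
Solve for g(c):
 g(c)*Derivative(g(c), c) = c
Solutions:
 g(c) = -sqrt(C1 + c^2)
 g(c) = sqrt(C1 + c^2)


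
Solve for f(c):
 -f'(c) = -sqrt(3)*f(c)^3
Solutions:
 f(c) = -sqrt(2)*sqrt(-1/(C1 + sqrt(3)*c))/2
 f(c) = sqrt(2)*sqrt(-1/(C1 + sqrt(3)*c))/2


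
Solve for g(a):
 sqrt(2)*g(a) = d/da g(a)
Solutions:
 g(a) = C1*exp(sqrt(2)*a)


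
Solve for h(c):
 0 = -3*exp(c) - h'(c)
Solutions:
 h(c) = C1 - 3*exp(c)


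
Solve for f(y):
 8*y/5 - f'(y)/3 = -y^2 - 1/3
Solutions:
 f(y) = C1 + y^3 + 12*y^2/5 + y


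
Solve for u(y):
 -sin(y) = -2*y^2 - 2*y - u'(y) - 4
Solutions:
 u(y) = C1 - 2*y^3/3 - y^2 - 4*y - cos(y)


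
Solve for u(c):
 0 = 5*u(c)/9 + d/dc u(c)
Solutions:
 u(c) = C1*exp(-5*c/9)


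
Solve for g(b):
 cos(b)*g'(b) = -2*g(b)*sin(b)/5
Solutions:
 g(b) = C1*cos(b)^(2/5)


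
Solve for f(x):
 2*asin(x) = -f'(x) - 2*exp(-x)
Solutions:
 f(x) = C1 - 2*x*asin(x) - 2*sqrt(1 - x^2) + 2*exp(-x)


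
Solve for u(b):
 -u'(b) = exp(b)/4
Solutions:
 u(b) = C1 - exp(b)/4


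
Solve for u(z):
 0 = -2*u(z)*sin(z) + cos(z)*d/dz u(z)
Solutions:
 u(z) = C1/cos(z)^2


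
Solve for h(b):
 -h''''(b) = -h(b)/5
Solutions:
 h(b) = C1*exp(-5^(3/4)*b/5) + C2*exp(5^(3/4)*b/5) + C3*sin(5^(3/4)*b/5) + C4*cos(5^(3/4)*b/5)


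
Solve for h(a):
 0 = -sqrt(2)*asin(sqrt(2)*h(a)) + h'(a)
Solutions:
 Integral(1/asin(sqrt(2)*_y), (_y, h(a))) = C1 + sqrt(2)*a


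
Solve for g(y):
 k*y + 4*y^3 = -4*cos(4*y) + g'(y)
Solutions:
 g(y) = C1 + k*y^2/2 + y^4 + sin(4*y)


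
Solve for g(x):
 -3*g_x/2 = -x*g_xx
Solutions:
 g(x) = C1 + C2*x^(5/2)


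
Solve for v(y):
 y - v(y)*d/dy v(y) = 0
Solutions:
 v(y) = -sqrt(C1 + y^2)
 v(y) = sqrt(C1 + y^2)


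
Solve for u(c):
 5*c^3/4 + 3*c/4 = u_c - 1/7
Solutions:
 u(c) = C1 + 5*c^4/16 + 3*c^2/8 + c/7


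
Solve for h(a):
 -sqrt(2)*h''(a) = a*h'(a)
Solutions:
 h(a) = C1 + C2*erf(2^(1/4)*a/2)


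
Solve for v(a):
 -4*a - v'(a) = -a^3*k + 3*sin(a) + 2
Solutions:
 v(a) = C1 + a^4*k/4 - 2*a^2 - 2*a + 3*cos(a)


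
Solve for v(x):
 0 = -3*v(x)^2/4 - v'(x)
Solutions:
 v(x) = 4/(C1 + 3*x)


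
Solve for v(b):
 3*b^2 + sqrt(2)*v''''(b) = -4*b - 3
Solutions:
 v(b) = C1 + C2*b + C3*b^2 + C4*b^3 - sqrt(2)*b^6/240 - sqrt(2)*b^5/60 - sqrt(2)*b^4/16


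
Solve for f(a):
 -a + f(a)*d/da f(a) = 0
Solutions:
 f(a) = -sqrt(C1 + a^2)
 f(a) = sqrt(C1 + a^2)


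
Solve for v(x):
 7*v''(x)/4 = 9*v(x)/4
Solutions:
 v(x) = C1*exp(-3*sqrt(7)*x/7) + C2*exp(3*sqrt(7)*x/7)


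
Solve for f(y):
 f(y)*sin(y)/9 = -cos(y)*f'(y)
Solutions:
 f(y) = C1*cos(y)^(1/9)


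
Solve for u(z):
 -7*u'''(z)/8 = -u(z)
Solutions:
 u(z) = C3*exp(2*7^(2/3)*z/7) + (C1*sin(sqrt(3)*7^(2/3)*z/7) + C2*cos(sqrt(3)*7^(2/3)*z/7))*exp(-7^(2/3)*z/7)


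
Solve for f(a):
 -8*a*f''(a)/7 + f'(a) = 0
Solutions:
 f(a) = C1 + C2*a^(15/8)


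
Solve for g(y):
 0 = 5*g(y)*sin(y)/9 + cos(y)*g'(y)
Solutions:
 g(y) = C1*cos(y)^(5/9)


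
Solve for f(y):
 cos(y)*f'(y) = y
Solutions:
 f(y) = C1 + Integral(y/cos(y), y)


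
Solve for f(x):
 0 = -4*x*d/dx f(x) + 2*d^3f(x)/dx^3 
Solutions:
 f(x) = C1 + Integral(C2*airyai(2^(1/3)*x) + C3*airybi(2^(1/3)*x), x)


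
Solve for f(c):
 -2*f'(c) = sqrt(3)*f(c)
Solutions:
 f(c) = C1*exp(-sqrt(3)*c/2)


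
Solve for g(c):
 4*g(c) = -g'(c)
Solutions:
 g(c) = C1*exp(-4*c)


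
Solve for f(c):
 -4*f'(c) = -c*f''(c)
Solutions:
 f(c) = C1 + C2*c^5


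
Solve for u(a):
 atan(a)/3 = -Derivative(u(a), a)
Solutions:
 u(a) = C1 - a*atan(a)/3 + log(a^2 + 1)/6


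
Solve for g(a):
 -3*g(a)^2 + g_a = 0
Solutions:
 g(a) = -1/(C1 + 3*a)


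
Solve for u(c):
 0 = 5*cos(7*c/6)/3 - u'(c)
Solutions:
 u(c) = C1 + 10*sin(7*c/6)/7


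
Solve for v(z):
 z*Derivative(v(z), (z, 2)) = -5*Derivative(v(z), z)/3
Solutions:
 v(z) = C1 + C2/z^(2/3)


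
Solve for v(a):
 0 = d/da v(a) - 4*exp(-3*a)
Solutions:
 v(a) = C1 - 4*exp(-3*a)/3


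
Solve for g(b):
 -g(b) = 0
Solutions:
 g(b) = 0


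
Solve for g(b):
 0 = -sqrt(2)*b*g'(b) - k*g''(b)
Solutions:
 g(b) = C1 + C2*sqrt(k)*erf(2^(3/4)*b*sqrt(1/k)/2)


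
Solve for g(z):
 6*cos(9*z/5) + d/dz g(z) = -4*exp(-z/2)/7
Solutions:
 g(z) = C1 - 10*sin(9*z/5)/3 + 8*exp(-z/2)/7


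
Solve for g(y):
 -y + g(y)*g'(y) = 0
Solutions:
 g(y) = -sqrt(C1 + y^2)
 g(y) = sqrt(C1 + y^2)


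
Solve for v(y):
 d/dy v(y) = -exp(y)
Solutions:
 v(y) = C1 - exp(y)


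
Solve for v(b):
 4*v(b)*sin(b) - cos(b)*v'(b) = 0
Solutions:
 v(b) = C1/cos(b)^4


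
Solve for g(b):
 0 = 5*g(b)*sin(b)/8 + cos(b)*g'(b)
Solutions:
 g(b) = C1*cos(b)^(5/8)


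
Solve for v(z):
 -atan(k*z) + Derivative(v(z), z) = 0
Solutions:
 v(z) = C1 + Piecewise((z*atan(k*z) - log(k^2*z^2 + 1)/(2*k), Ne(k, 0)), (0, True))


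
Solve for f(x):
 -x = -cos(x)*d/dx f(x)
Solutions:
 f(x) = C1 + Integral(x/cos(x), x)


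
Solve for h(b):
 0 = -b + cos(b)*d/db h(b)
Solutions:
 h(b) = C1 + Integral(b/cos(b), b)


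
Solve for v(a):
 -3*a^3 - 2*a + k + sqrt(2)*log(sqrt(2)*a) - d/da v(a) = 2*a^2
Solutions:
 v(a) = C1 - 3*a^4/4 - 2*a^3/3 - a^2 + a*k + sqrt(2)*a*log(a) - sqrt(2)*a + sqrt(2)*a*log(2)/2


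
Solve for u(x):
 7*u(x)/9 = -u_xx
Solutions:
 u(x) = C1*sin(sqrt(7)*x/3) + C2*cos(sqrt(7)*x/3)


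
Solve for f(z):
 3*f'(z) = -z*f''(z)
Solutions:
 f(z) = C1 + C2/z^2


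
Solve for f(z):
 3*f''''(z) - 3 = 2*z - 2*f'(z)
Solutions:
 f(z) = C1 + C4*exp(-2^(1/3)*3^(2/3)*z/3) + z^2/2 + 3*z/2 + (C2*sin(2^(1/3)*3^(1/6)*z/2) + C3*cos(2^(1/3)*3^(1/6)*z/2))*exp(2^(1/3)*3^(2/3)*z/6)


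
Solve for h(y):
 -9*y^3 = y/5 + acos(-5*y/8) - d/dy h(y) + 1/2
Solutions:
 h(y) = C1 + 9*y^4/4 + y^2/10 + y*acos(-5*y/8) + y/2 + sqrt(64 - 25*y^2)/5


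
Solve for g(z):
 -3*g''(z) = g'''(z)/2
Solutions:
 g(z) = C1 + C2*z + C3*exp(-6*z)


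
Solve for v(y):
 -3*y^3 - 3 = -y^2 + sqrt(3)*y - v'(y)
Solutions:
 v(y) = C1 + 3*y^4/4 - y^3/3 + sqrt(3)*y^2/2 + 3*y


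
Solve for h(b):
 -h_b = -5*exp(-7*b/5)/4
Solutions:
 h(b) = C1 - 25*exp(-7*b/5)/28


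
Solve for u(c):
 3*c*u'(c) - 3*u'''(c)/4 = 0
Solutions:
 u(c) = C1 + Integral(C2*airyai(2^(2/3)*c) + C3*airybi(2^(2/3)*c), c)


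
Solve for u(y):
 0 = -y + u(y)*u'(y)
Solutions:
 u(y) = -sqrt(C1 + y^2)
 u(y) = sqrt(C1 + y^2)


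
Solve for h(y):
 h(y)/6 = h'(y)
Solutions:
 h(y) = C1*exp(y/6)


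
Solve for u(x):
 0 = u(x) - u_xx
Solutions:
 u(x) = C1*exp(-x) + C2*exp(x)


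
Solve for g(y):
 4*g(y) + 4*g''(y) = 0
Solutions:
 g(y) = C1*sin(y) + C2*cos(y)


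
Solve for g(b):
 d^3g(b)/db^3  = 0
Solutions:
 g(b) = C1 + C2*b + C3*b^2


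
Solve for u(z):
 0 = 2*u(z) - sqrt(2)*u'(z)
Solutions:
 u(z) = C1*exp(sqrt(2)*z)


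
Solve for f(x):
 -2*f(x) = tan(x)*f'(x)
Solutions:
 f(x) = C1/sin(x)^2


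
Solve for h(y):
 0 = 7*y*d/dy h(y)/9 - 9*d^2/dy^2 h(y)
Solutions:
 h(y) = C1 + C2*erfi(sqrt(14)*y/18)


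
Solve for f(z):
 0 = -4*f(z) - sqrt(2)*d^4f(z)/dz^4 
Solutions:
 f(z) = (C1*sin(2^(7/8)*z/2) + C2*cos(2^(7/8)*z/2))*exp(-2^(7/8)*z/2) + (C3*sin(2^(7/8)*z/2) + C4*cos(2^(7/8)*z/2))*exp(2^(7/8)*z/2)
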